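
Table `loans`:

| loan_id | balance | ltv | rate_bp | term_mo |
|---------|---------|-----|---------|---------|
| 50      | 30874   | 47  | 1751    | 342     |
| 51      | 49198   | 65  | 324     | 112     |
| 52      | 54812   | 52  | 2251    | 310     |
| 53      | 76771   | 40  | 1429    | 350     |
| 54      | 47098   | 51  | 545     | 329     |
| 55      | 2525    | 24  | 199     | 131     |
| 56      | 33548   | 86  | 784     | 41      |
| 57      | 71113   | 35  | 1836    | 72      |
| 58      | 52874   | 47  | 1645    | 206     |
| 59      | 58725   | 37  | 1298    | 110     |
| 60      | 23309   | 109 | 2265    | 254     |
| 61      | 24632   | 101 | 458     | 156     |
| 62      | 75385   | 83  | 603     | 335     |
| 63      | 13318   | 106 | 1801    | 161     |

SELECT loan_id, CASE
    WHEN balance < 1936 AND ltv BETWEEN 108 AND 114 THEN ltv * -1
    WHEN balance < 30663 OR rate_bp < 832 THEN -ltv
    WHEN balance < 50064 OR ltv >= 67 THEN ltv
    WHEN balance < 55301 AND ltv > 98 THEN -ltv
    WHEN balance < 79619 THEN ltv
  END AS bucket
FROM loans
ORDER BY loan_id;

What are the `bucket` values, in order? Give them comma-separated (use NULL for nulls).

loan_id=50: balance < 50064 OR ltv >= 67 → 47
loan_id=51: balance < 30663 OR rate_bp < 832 → -65
loan_id=52: balance < 79619 → 52
loan_id=53: balance < 79619 → 40
loan_id=54: balance < 30663 OR rate_bp < 832 → -51
loan_id=55: balance < 30663 OR rate_bp < 832 → -24
loan_id=56: balance < 30663 OR rate_bp < 832 → -86
loan_id=57: balance < 79619 → 35
loan_id=58: balance < 79619 → 47
loan_id=59: balance < 79619 → 37
loan_id=60: balance < 30663 OR rate_bp < 832 → -109
loan_id=61: balance < 30663 OR rate_bp < 832 → -101
loan_id=62: balance < 30663 OR rate_bp < 832 → -83
loan_id=63: balance < 30663 OR rate_bp < 832 → -106

47, -65, 52, 40, -51, -24, -86, 35, 47, 37, -109, -101, -83, -106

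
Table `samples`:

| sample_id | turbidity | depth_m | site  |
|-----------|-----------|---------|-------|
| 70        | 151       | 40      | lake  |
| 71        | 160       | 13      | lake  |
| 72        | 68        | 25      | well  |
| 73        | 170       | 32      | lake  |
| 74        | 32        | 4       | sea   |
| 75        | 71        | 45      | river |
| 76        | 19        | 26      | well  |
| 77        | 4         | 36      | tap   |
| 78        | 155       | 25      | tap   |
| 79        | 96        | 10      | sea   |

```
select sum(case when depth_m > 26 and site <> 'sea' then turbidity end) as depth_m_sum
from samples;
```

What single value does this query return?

396

sample_id=70: ✓ → 151
sample_id=71: ✗
sample_id=72: ✗
sample_id=73: ✓ → 170
sample_id=74: ✗
sample_id=75: ✓ → 71
sample_id=76: ✗
sample_id=77: ✓ → 4
sample_id=78: ✗
sample_id=79: ✗
depth_m_sum = 151 + 170 + 71 + 4 = 396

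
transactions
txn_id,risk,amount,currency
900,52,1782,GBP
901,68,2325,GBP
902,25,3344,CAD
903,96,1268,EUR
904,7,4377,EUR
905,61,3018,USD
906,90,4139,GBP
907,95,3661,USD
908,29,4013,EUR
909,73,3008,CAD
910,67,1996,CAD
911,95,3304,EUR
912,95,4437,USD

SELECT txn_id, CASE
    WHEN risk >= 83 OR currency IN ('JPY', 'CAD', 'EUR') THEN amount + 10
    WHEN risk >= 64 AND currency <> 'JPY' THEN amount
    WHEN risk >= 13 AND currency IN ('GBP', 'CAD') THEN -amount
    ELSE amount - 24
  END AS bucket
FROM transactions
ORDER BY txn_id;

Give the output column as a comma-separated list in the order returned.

-1782, 2325, 3354, 1278, 4387, 2994, 4149, 3671, 4023, 3018, 2006, 3314, 4447

txn_id=900: risk >= 13 AND currency IN ('GBP', 'CAD') → -1782
txn_id=901: risk >= 64 AND currency <> 'JPY' → 2325
txn_id=902: risk >= 83 OR currency IN ('JPY', 'CAD', 'EUR') → 3354
txn_id=903: risk >= 83 OR currency IN ('JPY', 'CAD', 'EUR') → 1278
txn_id=904: risk >= 83 OR currency IN ('JPY', 'CAD', 'EUR') → 4387
txn_id=905: ELSE → 2994
txn_id=906: risk >= 83 OR currency IN ('JPY', 'CAD', 'EUR') → 4149
txn_id=907: risk >= 83 OR currency IN ('JPY', 'CAD', 'EUR') → 3671
txn_id=908: risk >= 83 OR currency IN ('JPY', 'CAD', 'EUR') → 4023
txn_id=909: risk >= 83 OR currency IN ('JPY', 'CAD', 'EUR') → 3018
txn_id=910: risk >= 83 OR currency IN ('JPY', 'CAD', 'EUR') → 2006
txn_id=911: risk >= 83 OR currency IN ('JPY', 'CAD', 'EUR') → 3314
txn_id=912: risk >= 83 OR currency IN ('JPY', 'CAD', 'EUR') → 4447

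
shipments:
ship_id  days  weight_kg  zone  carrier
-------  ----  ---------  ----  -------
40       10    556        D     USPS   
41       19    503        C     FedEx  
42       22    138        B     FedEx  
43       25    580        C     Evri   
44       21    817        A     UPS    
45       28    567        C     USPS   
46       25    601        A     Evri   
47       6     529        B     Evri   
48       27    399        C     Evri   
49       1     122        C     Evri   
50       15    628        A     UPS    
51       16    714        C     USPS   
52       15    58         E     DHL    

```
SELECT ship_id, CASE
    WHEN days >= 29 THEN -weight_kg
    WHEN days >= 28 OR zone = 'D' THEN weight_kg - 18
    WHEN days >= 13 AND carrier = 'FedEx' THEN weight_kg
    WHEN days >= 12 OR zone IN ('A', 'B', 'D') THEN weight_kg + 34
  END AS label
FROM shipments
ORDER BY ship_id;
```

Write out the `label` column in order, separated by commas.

538, 503, 138, 614, 851, 549, 635, 563, 433, NULL, 662, 748, 92

ship_id=40: days >= 28 OR zone = 'D' → 538
ship_id=41: days >= 13 AND carrier = 'FedEx' → 503
ship_id=42: days >= 13 AND carrier = 'FedEx' → 138
ship_id=43: days >= 12 OR zone IN ('A', 'B', 'D') → 614
ship_id=44: days >= 12 OR zone IN ('A', 'B', 'D') → 851
ship_id=45: days >= 28 OR zone = 'D' → 549
ship_id=46: days >= 12 OR zone IN ('A', 'B', 'D') → 635
ship_id=47: days >= 12 OR zone IN ('A', 'B', 'D') → 563
ship_id=48: days >= 12 OR zone IN ('A', 'B', 'D') → 433
ship_id=49: (no match → NULL) → NULL
ship_id=50: days >= 12 OR zone IN ('A', 'B', 'D') → 662
ship_id=51: days >= 12 OR zone IN ('A', 'B', 'D') → 748
ship_id=52: days >= 12 OR zone IN ('A', 'B', 'D') → 92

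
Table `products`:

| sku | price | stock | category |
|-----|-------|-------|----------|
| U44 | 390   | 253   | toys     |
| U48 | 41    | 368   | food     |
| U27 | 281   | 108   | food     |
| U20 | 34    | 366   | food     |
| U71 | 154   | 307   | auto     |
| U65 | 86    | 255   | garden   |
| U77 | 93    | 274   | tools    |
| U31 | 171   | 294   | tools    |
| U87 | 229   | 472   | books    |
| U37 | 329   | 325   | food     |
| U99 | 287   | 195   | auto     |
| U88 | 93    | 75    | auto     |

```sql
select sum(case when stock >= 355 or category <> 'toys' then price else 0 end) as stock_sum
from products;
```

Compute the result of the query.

1798

sku=U44: ✗
sku=U48: ✓ → 41
sku=U27: ✓ → 281
sku=U20: ✓ → 34
sku=U71: ✓ → 154
sku=U65: ✓ → 86
sku=U77: ✓ → 93
sku=U31: ✓ → 171
sku=U87: ✓ → 229
sku=U37: ✓ → 329
sku=U99: ✓ → 287
sku=U88: ✓ → 93
stock_sum = 41 + 281 + 34 + 154 + 86 + 93 + 171 + 229 + 329 + 287 + 93 = 1798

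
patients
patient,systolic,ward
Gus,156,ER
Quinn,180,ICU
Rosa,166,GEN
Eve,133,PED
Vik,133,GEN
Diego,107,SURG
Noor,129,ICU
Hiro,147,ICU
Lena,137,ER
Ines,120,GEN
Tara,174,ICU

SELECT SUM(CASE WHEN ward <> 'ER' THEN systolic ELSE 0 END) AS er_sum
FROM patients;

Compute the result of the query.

patient=Gus: ✗
patient=Quinn: ✓ → 180
patient=Rosa: ✓ → 166
patient=Eve: ✓ → 133
patient=Vik: ✓ → 133
patient=Diego: ✓ → 107
patient=Noor: ✓ → 129
patient=Hiro: ✓ → 147
patient=Lena: ✗
patient=Ines: ✓ → 120
patient=Tara: ✓ → 174
er_sum = 180 + 166 + 133 + 133 + 107 + 129 + 147 + 120 + 174 = 1289

1289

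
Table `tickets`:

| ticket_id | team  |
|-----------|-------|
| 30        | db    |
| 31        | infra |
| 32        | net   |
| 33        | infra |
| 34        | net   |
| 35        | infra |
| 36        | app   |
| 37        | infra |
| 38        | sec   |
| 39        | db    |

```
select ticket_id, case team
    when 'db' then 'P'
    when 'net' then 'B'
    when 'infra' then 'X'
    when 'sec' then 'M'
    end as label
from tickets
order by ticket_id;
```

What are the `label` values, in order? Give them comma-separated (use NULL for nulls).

ticket_id=30: team='db' → P
ticket_id=31: team='infra' → X
ticket_id=32: team='net' → B
ticket_id=33: team='infra' → X
ticket_id=34: team='net' → B
ticket_id=35: team='infra' → X
ticket_id=36: (no match → NULL) → NULL
ticket_id=37: team='infra' → X
ticket_id=38: team='sec' → M
ticket_id=39: team='db' → P

P, X, B, X, B, X, NULL, X, M, P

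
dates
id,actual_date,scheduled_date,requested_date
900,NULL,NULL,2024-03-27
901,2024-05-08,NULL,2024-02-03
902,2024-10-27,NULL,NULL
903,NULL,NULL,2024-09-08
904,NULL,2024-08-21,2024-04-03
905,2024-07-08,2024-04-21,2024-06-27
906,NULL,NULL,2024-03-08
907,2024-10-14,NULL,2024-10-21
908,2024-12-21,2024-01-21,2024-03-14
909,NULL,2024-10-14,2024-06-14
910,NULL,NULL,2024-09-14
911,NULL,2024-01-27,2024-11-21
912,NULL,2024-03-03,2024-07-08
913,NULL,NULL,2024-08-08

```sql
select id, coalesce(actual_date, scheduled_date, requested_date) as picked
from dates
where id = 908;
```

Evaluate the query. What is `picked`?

2024-12-21

id = 908: actual_date=2024-12-21, scheduled_date=2024-01-21, requested_date=2024-03-14.
actual_date=2024-12-21 → 2024-12-21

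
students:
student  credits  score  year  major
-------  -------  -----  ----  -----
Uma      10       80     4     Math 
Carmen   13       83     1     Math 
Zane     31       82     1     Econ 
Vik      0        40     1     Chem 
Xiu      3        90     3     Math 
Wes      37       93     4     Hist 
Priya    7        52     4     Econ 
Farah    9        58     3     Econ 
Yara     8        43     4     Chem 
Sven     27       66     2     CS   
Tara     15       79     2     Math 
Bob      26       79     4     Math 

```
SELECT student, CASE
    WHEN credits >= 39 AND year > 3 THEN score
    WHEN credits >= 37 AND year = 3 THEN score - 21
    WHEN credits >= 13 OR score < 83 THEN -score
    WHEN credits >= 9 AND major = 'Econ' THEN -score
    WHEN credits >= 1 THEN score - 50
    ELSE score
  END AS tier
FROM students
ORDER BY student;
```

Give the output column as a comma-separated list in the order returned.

-79, -83, -58, -52, -66, -79, -80, -40, -93, 40, -43, -82

student=Bob: credits >= 13 OR score < 83 → -79
student=Carmen: credits >= 13 OR score < 83 → -83
student=Farah: credits >= 13 OR score < 83 → -58
student=Priya: credits >= 13 OR score < 83 → -52
student=Sven: credits >= 13 OR score < 83 → -66
student=Tara: credits >= 13 OR score < 83 → -79
student=Uma: credits >= 13 OR score < 83 → -80
student=Vik: credits >= 13 OR score < 83 → -40
student=Wes: credits >= 13 OR score < 83 → -93
student=Xiu: credits >= 1 → 40
student=Yara: credits >= 13 OR score < 83 → -43
student=Zane: credits >= 13 OR score < 83 → -82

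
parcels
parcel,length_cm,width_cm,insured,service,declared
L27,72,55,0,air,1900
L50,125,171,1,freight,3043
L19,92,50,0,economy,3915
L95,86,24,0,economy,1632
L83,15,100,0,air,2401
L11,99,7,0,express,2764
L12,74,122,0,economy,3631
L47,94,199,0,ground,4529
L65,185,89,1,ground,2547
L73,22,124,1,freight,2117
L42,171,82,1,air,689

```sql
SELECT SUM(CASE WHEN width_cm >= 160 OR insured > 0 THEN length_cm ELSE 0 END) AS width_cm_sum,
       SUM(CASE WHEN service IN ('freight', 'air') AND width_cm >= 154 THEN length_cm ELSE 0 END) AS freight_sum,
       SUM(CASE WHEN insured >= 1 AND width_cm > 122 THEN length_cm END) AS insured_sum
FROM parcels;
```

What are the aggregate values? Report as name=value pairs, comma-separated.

[width_cm_sum: width_cm >= 160 OR insured > 0]
parcel=L27: ✗
parcel=L50: ✓ → 125
parcel=L19: ✗
parcel=L95: ✗
parcel=L83: ✗
parcel=L11: ✗
parcel=L12: ✗
parcel=L47: ✓ → 94
parcel=L65: ✓ → 185
parcel=L73: ✓ → 22
parcel=L42: ✓ → 171
width_cm_sum = 125 + 94 + 185 + 22 + 171 = 597
—
[freight_sum: service IN ('freight', 'air') AND width_cm >= 154]
parcel=L27: ✗
parcel=L50: ✓ → 125
parcel=L19: ✗
parcel=L95: ✗
parcel=L83: ✗
parcel=L11: ✗
parcel=L12: ✗
parcel=L47: ✗
parcel=L65: ✗
parcel=L73: ✗
parcel=L42: ✗
freight_sum = 125
—
[insured_sum: insured >= 1 AND width_cm > 122]
parcel=L27: ✗
parcel=L50: ✓ → 125
parcel=L19: ✗
parcel=L95: ✗
parcel=L83: ✗
parcel=L11: ✗
parcel=L12: ✗
parcel=L47: ✗
parcel=L65: ✗
parcel=L73: ✓ → 22
parcel=L42: ✗
insured_sum = 125 + 22 = 147

width_cm_sum=597, freight_sum=125, insured_sum=147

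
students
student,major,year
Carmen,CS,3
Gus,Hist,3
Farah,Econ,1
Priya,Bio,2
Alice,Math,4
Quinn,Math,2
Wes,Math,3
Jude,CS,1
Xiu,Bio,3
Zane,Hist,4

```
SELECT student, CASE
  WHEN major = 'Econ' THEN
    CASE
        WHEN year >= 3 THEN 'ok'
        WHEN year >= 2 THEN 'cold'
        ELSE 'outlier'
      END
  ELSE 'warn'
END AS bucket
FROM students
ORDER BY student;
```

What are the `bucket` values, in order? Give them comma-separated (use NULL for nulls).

student=Alice: major='Math' → outer ELSE → warn
student=Carmen: major='CS' → outer ELSE → warn
student=Farah: major='Econ' → inner[ELSE] → outlier
student=Gus: major='Hist' → outer ELSE → warn
student=Jude: major='CS' → outer ELSE → warn
student=Priya: major='Bio' → outer ELSE → warn
student=Quinn: major='Math' → outer ELSE → warn
student=Wes: major='Math' → outer ELSE → warn
student=Xiu: major='Bio' → outer ELSE → warn
student=Zane: major='Hist' → outer ELSE → warn

warn, warn, outlier, warn, warn, warn, warn, warn, warn, warn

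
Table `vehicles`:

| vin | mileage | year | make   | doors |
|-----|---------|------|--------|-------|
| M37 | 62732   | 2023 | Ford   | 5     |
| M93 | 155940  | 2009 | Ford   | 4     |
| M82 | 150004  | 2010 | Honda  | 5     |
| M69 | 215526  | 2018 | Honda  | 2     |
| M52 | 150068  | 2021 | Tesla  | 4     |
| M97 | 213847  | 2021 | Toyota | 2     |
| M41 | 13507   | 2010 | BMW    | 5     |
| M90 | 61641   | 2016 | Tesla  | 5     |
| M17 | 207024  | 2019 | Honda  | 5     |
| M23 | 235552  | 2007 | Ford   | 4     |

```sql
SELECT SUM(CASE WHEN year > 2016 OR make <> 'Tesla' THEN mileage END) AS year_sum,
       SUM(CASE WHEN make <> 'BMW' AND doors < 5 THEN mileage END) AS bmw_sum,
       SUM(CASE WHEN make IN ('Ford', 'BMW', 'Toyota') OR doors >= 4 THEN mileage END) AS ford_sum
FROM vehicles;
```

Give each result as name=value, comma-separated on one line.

year_sum=1404200, bmw_sum=970933, ford_sum=1250315

[year_sum: year > 2016 OR make <> 'Tesla']
vin=M37: ✓ → 62732
vin=M93: ✓ → 155940
vin=M82: ✓ → 150004
vin=M69: ✓ → 215526
vin=M52: ✓ → 150068
vin=M97: ✓ → 213847
vin=M41: ✓ → 13507
vin=M90: ✗
vin=M17: ✓ → 207024
vin=M23: ✓ → 235552
year_sum = 62732 + 155940 + 150004 + 215526 + 150068 + 213847 + 13507 + 207024 + 235552 = 1404200
—
[bmw_sum: make <> 'BMW' AND doors < 5]
vin=M37: ✗
vin=M93: ✓ → 155940
vin=M82: ✗
vin=M69: ✓ → 215526
vin=M52: ✓ → 150068
vin=M97: ✓ → 213847
vin=M41: ✗
vin=M90: ✗
vin=M17: ✗
vin=M23: ✓ → 235552
bmw_sum = 155940 + 215526 + 150068 + 213847 + 235552 = 970933
—
[ford_sum: make IN ('Ford', 'BMW', 'Toyota') OR doors >= 4]
vin=M37: ✓ → 62732
vin=M93: ✓ → 155940
vin=M82: ✓ → 150004
vin=M69: ✗
vin=M52: ✓ → 150068
vin=M97: ✓ → 213847
vin=M41: ✓ → 13507
vin=M90: ✓ → 61641
vin=M17: ✓ → 207024
vin=M23: ✓ → 235552
ford_sum = 62732 + 155940 + 150004 + 150068 + 213847 + 13507 + 61641 + 207024 + 235552 = 1250315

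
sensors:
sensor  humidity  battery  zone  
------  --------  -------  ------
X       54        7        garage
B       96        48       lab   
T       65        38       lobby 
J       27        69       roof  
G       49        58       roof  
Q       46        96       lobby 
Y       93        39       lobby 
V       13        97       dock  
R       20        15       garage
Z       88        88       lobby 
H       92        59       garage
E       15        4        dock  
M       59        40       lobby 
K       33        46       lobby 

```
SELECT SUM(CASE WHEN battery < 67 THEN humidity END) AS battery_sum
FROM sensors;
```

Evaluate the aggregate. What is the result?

sensor=X: ✓ → 54
sensor=B: ✓ → 96
sensor=T: ✓ → 65
sensor=J: ✗
sensor=G: ✓ → 49
sensor=Q: ✗
sensor=Y: ✓ → 93
sensor=V: ✗
sensor=R: ✓ → 20
sensor=Z: ✗
sensor=H: ✓ → 92
sensor=E: ✓ → 15
sensor=M: ✓ → 59
sensor=K: ✓ → 33
battery_sum = 54 + 96 + 65 + 49 + 93 + 20 + 92 + 15 + 59 + 33 = 576

576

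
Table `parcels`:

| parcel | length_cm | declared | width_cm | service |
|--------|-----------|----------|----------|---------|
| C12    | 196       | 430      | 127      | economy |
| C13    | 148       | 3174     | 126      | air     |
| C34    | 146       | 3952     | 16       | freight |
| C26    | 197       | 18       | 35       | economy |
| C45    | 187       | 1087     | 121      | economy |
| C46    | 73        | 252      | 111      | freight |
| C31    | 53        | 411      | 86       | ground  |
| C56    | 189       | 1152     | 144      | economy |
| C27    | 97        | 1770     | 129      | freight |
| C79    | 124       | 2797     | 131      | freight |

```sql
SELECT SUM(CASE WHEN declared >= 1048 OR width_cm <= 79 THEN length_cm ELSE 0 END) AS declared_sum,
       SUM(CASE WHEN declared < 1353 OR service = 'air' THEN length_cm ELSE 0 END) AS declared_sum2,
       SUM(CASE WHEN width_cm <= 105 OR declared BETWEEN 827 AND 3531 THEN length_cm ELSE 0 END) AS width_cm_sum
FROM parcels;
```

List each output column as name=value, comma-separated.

[declared_sum: declared >= 1048 OR width_cm <= 79]
parcel=C12: ✗
parcel=C13: ✓ → 148
parcel=C34: ✓ → 146
parcel=C26: ✓ → 197
parcel=C45: ✓ → 187
parcel=C46: ✗
parcel=C31: ✗
parcel=C56: ✓ → 189
parcel=C27: ✓ → 97
parcel=C79: ✓ → 124
declared_sum = 148 + 146 + 197 + 187 + 189 + 97 + 124 = 1088
—
[declared_sum2: declared < 1353 OR service = 'air']
parcel=C12: ✓ → 196
parcel=C13: ✓ → 148
parcel=C34: ✗
parcel=C26: ✓ → 197
parcel=C45: ✓ → 187
parcel=C46: ✓ → 73
parcel=C31: ✓ → 53
parcel=C56: ✓ → 189
parcel=C27: ✗
parcel=C79: ✗
declared_sum2 = 196 + 148 + 197 + 187 + 73 + 53 + 189 = 1043
—
[width_cm_sum: width_cm <= 105 OR declared BETWEEN 827 AND 3531]
parcel=C12: ✗
parcel=C13: ✓ → 148
parcel=C34: ✓ → 146
parcel=C26: ✓ → 197
parcel=C45: ✓ → 187
parcel=C46: ✗
parcel=C31: ✓ → 53
parcel=C56: ✓ → 189
parcel=C27: ✓ → 97
parcel=C79: ✓ → 124
width_cm_sum = 148 + 146 + 197 + 187 + 53 + 189 + 97 + 124 = 1141

declared_sum=1088, declared_sum2=1043, width_cm_sum=1141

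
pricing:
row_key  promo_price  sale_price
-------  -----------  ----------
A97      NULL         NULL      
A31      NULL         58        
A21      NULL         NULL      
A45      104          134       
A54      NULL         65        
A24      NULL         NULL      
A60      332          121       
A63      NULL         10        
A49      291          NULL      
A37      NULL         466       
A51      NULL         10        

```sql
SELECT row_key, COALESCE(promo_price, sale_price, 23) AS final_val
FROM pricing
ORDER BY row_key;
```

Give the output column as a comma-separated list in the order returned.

23, 23, 58, 466, 104, 291, 10, 65, 332, 10, 23

row_key=A21: promo_price=NULL, sale_price=NULL, → literal 23 → 23
row_key=A24: promo_price=NULL, sale_price=NULL, → literal 23 → 23
row_key=A31: promo_price=NULL, sale_price=58 → 58
row_key=A37: promo_price=NULL, sale_price=466 → 466
row_key=A45: promo_price=104 → 104
row_key=A49: promo_price=291 → 291
row_key=A51: promo_price=NULL, sale_price=10 → 10
row_key=A54: promo_price=NULL, sale_price=65 → 65
row_key=A60: promo_price=332 → 332
row_key=A63: promo_price=NULL, sale_price=10 → 10
row_key=A97: promo_price=NULL, sale_price=NULL, → literal 23 → 23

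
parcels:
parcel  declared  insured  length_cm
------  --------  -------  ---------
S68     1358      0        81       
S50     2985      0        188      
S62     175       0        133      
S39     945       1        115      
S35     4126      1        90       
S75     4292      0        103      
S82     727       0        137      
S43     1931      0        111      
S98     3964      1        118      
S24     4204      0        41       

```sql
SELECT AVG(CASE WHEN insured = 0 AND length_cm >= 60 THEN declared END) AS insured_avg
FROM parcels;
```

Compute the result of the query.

1911.3333333333

parcel=S68: ✓ → 1358
parcel=S50: ✓ → 2985
parcel=S62: ✓ → 175
parcel=S39: ✗
parcel=S35: ✗
parcel=S75: ✓ → 4292
parcel=S82: ✓ → 727
parcel=S43: ✓ → 1931
parcel=S98: ✗
parcel=S24: ✗
insured_avg = (1358 + 2985 + 175 + 4292 + 727 + 1931) / 6 = 1911.3333333333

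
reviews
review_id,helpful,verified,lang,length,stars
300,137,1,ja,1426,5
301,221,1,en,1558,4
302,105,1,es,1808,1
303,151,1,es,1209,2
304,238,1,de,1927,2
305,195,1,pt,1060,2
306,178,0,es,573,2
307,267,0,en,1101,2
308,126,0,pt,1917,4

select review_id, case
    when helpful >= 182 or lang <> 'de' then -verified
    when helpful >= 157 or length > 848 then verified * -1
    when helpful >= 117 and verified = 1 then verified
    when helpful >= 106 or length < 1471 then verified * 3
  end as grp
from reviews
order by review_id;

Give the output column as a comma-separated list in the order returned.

-1, -1, -1, -1, -1, -1, 0, 0, 0

review_id=300: helpful >= 182 or lang <> 'de' → -1
review_id=301: helpful >= 182 or lang <> 'de' → -1
review_id=302: helpful >= 182 or lang <> 'de' → -1
review_id=303: helpful >= 182 or lang <> 'de' → -1
review_id=304: helpful >= 182 or lang <> 'de' → -1
review_id=305: helpful >= 182 or lang <> 'de' → -1
review_id=306: helpful >= 182 or lang <> 'de' → 0
review_id=307: helpful >= 182 or lang <> 'de' → 0
review_id=308: helpful >= 182 or lang <> 'de' → 0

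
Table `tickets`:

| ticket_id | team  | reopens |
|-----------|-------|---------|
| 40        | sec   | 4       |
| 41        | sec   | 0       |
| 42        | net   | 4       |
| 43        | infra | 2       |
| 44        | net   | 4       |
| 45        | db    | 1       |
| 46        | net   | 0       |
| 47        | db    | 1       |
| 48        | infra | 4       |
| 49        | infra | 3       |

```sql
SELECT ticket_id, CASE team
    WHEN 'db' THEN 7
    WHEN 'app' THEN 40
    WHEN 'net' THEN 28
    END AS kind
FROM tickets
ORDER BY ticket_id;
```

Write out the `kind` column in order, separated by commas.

ticket_id=40: (no match → NULL) → NULL
ticket_id=41: (no match → NULL) → NULL
ticket_id=42: team='net' → 28
ticket_id=43: (no match → NULL) → NULL
ticket_id=44: team='net' → 28
ticket_id=45: team='db' → 7
ticket_id=46: team='net' → 28
ticket_id=47: team='db' → 7
ticket_id=48: (no match → NULL) → NULL
ticket_id=49: (no match → NULL) → NULL

NULL, NULL, 28, NULL, 28, 7, 28, 7, NULL, NULL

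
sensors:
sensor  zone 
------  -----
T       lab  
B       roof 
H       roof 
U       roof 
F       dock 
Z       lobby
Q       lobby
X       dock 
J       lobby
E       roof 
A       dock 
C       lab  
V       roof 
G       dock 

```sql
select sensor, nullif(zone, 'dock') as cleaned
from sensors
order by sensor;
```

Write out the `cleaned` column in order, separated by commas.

NULL, roof, lab, roof, NULL, NULL, roof, lobby, lobby, lab, roof, roof, NULL, lobby

sensor=A: zone=dock vs dock: equal → NULL
sensor=B: zone=roof vs dock: differ → roof
sensor=C: zone=lab vs dock: differ → lab
sensor=E: zone=roof vs dock: differ → roof
sensor=F: zone=dock vs dock: equal → NULL
sensor=G: zone=dock vs dock: equal → NULL
sensor=H: zone=roof vs dock: differ → roof
sensor=J: zone=lobby vs dock: differ → lobby
sensor=Q: zone=lobby vs dock: differ → lobby
sensor=T: zone=lab vs dock: differ → lab
sensor=U: zone=roof vs dock: differ → roof
sensor=V: zone=roof vs dock: differ → roof
sensor=X: zone=dock vs dock: equal → NULL
sensor=Z: zone=lobby vs dock: differ → lobby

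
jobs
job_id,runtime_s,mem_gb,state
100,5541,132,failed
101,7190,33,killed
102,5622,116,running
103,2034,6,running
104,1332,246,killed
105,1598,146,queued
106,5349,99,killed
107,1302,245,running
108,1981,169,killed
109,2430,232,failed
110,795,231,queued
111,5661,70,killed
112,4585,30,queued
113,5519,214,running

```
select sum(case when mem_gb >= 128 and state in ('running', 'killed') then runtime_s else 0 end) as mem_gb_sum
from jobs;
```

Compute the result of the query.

job_id=100: ✗
job_id=101: ✗
job_id=102: ✗
job_id=103: ✗
job_id=104: ✓ → 1332
job_id=105: ✗
job_id=106: ✗
job_id=107: ✓ → 1302
job_id=108: ✓ → 1981
job_id=109: ✗
job_id=110: ✗
job_id=111: ✗
job_id=112: ✗
job_id=113: ✓ → 5519
mem_gb_sum = 1332 + 1302 + 1981 + 5519 = 10134

10134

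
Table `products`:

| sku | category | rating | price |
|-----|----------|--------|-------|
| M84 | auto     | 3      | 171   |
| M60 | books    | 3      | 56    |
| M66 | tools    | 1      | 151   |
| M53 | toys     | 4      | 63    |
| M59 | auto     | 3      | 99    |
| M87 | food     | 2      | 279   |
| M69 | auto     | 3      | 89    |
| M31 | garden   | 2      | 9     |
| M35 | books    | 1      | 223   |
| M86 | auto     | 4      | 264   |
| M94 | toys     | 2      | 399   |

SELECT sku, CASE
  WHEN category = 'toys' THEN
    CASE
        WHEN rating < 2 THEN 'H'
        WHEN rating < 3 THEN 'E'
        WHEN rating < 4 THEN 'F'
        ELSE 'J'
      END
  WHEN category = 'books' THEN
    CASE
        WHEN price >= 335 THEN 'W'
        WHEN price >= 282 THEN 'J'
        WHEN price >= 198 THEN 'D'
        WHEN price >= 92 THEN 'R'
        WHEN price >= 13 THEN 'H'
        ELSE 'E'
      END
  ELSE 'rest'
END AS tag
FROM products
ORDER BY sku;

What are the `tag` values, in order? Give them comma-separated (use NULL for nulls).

sku=M31: category='garden' → outer ELSE → rest
sku=M35: category='books' → inner[price >= 198] → D
sku=M53: category='toys' → inner[ELSE] → J
sku=M59: category='auto' → outer ELSE → rest
sku=M60: category='books' → inner[price >= 13] → H
sku=M66: category='tools' → outer ELSE → rest
sku=M69: category='auto' → outer ELSE → rest
sku=M84: category='auto' → outer ELSE → rest
sku=M86: category='auto' → outer ELSE → rest
sku=M87: category='food' → outer ELSE → rest
sku=M94: category='toys' → inner[rating < 3] → E

rest, D, J, rest, H, rest, rest, rest, rest, rest, E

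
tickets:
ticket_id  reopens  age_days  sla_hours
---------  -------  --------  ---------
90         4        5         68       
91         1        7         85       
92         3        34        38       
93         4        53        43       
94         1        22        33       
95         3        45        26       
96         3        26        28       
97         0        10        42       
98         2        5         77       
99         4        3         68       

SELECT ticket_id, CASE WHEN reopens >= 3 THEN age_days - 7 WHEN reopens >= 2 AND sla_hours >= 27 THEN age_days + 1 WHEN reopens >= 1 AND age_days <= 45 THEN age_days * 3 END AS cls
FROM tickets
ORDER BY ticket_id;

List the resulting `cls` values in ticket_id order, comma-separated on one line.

-2, 21, 27, 46, 66, 38, 19, NULL, 6, -4

ticket_id=90: reopens >= 3 → -2
ticket_id=91: reopens >= 1 AND age_days <= 45 → 21
ticket_id=92: reopens >= 3 → 27
ticket_id=93: reopens >= 3 → 46
ticket_id=94: reopens >= 1 AND age_days <= 45 → 66
ticket_id=95: reopens >= 3 → 38
ticket_id=96: reopens >= 3 → 19
ticket_id=97: (no match → NULL) → NULL
ticket_id=98: reopens >= 2 AND sla_hours >= 27 → 6
ticket_id=99: reopens >= 3 → -4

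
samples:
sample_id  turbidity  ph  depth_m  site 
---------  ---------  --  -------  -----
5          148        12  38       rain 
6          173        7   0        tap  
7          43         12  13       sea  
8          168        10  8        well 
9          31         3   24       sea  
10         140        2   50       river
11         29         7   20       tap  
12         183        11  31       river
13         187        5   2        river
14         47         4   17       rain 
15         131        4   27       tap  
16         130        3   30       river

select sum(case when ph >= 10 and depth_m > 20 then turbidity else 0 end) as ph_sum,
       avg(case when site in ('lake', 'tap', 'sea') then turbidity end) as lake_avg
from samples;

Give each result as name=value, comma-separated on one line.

ph_sum=331, lake_avg=81.4

[ph_sum: ph >= 10 and depth_m > 20]
sample_id=5: ✓ → 148
sample_id=6: ✗
sample_id=7: ✗
sample_id=8: ✗
sample_id=9: ✗
sample_id=10: ✗
sample_id=11: ✗
sample_id=12: ✓ → 183
sample_id=13: ✗
sample_id=14: ✗
sample_id=15: ✗
sample_id=16: ✗
ph_sum = 148 + 183 = 331
—
[lake_avg: site in ('lake', 'tap', 'sea')]
sample_id=5: ✗
sample_id=6: ✓ → 173
sample_id=7: ✓ → 43
sample_id=8: ✗
sample_id=9: ✓ → 31
sample_id=10: ✗
sample_id=11: ✓ → 29
sample_id=12: ✗
sample_id=13: ✗
sample_id=14: ✗
sample_id=15: ✓ → 131
sample_id=16: ✗
lake_avg = (173 + 43 + 31 + 29 + 131) / 5 = 81.4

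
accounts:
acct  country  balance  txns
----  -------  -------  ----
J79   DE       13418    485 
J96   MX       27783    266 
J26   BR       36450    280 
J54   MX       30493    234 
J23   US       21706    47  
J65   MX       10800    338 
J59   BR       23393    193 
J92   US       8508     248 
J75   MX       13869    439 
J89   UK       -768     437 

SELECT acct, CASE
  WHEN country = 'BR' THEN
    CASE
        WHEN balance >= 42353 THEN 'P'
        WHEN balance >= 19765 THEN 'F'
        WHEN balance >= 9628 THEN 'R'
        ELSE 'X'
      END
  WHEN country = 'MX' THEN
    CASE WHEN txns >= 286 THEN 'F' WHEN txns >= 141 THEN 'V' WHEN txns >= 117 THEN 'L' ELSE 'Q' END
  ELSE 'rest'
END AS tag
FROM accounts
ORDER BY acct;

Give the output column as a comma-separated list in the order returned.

rest, F, V, F, F, F, rest, rest, rest, V

acct=J23: country='US' → outer ELSE → rest
acct=J26: country='BR' → inner[balance >= 19765] → F
acct=J54: country='MX' → inner[txns >= 141] → V
acct=J59: country='BR' → inner[balance >= 19765] → F
acct=J65: country='MX' → inner[txns >= 286] → F
acct=J75: country='MX' → inner[txns >= 286] → F
acct=J79: country='DE' → outer ELSE → rest
acct=J89: country='UK' → outer ELSE → rest
acct=J92: country='US' → outer ELSE → rest
acct=J96: country='MX' → inner[txns >= 141] → V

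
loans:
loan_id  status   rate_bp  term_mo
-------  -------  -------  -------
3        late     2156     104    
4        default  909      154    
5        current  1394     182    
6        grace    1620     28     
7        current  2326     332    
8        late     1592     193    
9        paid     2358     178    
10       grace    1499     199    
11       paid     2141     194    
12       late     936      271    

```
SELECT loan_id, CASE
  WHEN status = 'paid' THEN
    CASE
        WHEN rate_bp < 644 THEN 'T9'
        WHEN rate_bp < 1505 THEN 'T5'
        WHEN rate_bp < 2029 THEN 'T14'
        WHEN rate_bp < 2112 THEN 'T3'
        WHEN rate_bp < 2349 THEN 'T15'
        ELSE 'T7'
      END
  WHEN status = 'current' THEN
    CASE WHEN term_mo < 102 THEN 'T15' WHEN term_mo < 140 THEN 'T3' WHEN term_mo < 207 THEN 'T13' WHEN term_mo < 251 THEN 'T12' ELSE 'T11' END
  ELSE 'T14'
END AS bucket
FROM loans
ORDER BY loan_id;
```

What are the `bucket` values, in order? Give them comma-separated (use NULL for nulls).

loan_id=3: status='late' → outer ELSE → T14
loan_id=4: status='default' → outer ELSE → T14
loan_id=5: status='current' → inner[term_mo < 207] → T13
loan_id=6: status='grace' → outer ELSE → T14
loan_id=7: status='current' → inner[ELSE] → T11
loan_id=8: status='late' → outer ELSE → T14
loan_id=9: status='paid' → inner[ELSE] → T7
loan_id=10: status='grace' → outer ELSE → T14
loan_id=11: status='paid' → inner[rate_bp < 2349] → T15
loan_id=12: status='late' → outer ELSE → T14

T14, T14, T13, T14, T11, T14, T7, T14, T15, T14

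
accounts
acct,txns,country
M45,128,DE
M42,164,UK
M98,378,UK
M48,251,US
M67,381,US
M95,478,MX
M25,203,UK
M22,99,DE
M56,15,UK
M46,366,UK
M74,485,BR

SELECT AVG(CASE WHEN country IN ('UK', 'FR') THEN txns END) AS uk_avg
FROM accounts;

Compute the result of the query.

acct=M45: ✗
acct=M42: ✓ → 164
acct=M98: ✓ → 378
acct=M48: ✗
acct=M67: ✗
acct=M95: ✗
acct=M25: ✓ → 203
acct=M22: ✗
acct=M56: ✓ → 15
acct=M46: ✓ → 366
acct=M74: ✗
uk_avg = (164 + 378 + 203 + 15 + 366) / 5 = 225.2

225.2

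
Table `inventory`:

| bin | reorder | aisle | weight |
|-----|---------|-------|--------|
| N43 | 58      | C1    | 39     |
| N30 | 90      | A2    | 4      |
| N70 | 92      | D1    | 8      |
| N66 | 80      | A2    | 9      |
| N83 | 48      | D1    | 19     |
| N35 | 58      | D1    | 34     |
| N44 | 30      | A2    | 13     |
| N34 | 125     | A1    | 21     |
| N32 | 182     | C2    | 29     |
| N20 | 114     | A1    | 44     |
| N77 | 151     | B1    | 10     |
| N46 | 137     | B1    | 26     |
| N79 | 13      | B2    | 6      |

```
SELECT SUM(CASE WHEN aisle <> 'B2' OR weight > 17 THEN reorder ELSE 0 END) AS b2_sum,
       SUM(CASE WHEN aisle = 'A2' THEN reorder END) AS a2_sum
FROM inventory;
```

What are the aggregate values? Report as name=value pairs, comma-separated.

[b2_sum: aisle <> 'B2' OR weight > 17]
bin=N43: ✓ → 58
bin=N30: ✓ → 90
bin=N70: ✓ → 92
bin=N66: ✓ → 80
bin=N83: ✓ → 48
bin=N35: ✓ → 58
bin=N44: ✓ → 30
bin=N34: ✓ → 125
bin=N32: ✓ → 182
bin=N20: ✓ → 114
bin=N77: ✓ → 151
bin=N46: ✓ → 137
bin=N79: ✗
b2_sum = 58 + 90 + 92 + 80 + 48 + 58 + 30 + 125 + 182 + 114 + 151 + 137 = 1165
—
[a2_sum: aisle = 'A2']
bin=N43: ✗
bin=N30: ✓ → 90
bin=N70: ✗
bin=N66: ✓ → 80
bin=N83: ✗
bin=N35: ✗
bin=N44: ✓ → 30
bin=N34: ✗
bin=N32: ✗
bin=N20: ✗
bin=N77: ✗
bin=N46: ✗
bin=N79: ✗
a2_sum = 90 + 80 + 30 = 200

b2_sum=1165, a2_sum=200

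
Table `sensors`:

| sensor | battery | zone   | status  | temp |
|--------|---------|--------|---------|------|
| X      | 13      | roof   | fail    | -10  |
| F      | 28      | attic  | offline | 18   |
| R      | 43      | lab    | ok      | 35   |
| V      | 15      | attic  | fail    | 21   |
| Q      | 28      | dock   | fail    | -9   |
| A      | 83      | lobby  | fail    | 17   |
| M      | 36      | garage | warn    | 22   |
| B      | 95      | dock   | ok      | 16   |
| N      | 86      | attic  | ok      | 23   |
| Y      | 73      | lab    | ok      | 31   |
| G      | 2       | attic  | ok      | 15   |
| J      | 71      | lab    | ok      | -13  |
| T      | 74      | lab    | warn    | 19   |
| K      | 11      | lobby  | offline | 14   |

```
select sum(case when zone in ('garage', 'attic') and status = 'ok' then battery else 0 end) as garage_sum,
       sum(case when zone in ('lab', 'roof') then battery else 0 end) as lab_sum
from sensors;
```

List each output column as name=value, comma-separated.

[garage_sum: zone in ('garage', 'attic') and status = 'ok']
sensor=X: ✗
sensor=F: ✗
sensor=R: ✗
sensor=V: ✗
sensor=Q: ✗
sensor=A: ✗
sensor=M: ✗
sensor=B: ✗
sensor=N: ✓ → 86
sensor=Y: ✗
sensor=G: ✓ → 2
sensor=J: ✗
sensor=T: ✗
sensor=K: ✗
garage_sum = 86 + 2 = 88
—
[lab_sum: zone in ('lab', 'roof')]
sensor=X: ✓ → 13
sensor=F: ✗
sensor=R: ✓ → 43
sensor=V: ✗
sensor=Q: ✗
sensor=A: ✗
sensor=M: ✗
sensor=B: ✗
sensor=N: ✗
sensor=Y: ✓ → 73
sensor=G: ✗
sensor=J: ✓ → 71
sensor=T: ✓ → 74
sensor=K: ✗
lab_sum = 13 + 43 + 73 + 71 + 74 = 274

garage_sum=88, lab_sum=274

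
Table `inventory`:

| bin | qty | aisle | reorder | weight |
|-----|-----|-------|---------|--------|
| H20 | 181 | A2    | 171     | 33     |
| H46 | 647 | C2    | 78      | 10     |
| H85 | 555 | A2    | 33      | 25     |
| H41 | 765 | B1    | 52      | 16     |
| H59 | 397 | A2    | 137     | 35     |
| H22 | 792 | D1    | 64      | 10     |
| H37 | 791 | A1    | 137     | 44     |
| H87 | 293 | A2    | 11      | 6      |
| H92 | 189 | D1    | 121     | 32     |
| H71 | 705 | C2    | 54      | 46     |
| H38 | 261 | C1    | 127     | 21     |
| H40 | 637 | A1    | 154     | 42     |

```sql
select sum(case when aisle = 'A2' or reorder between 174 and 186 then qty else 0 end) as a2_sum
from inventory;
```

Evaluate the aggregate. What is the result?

1426

bin=H20: ✓ → 181
bin=H46: ✗
bin=H85: ✓ → 555
bin=H41: ✗
bin=H59: ✓ → 397
bin=H22: ✗
bin=H37: ✗
bin=H87: ✓ → 293
bin=H92: ✗
bin=H71: ✗
bin=H38: ✗
bin=H40: ✗
a2_sum = 181 + 555 + 397 + 293 = 1426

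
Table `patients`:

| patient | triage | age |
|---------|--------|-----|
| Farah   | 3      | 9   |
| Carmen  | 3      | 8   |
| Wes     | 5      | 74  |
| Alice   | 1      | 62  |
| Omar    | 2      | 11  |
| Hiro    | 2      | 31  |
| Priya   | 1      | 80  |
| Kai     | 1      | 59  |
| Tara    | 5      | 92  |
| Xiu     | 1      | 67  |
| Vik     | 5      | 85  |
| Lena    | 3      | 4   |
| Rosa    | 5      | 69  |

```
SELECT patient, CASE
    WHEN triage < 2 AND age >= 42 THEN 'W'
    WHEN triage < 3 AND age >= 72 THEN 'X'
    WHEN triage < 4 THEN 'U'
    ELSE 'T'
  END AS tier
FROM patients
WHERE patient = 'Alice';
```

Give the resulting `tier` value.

W

patient = Alice: triage=1, age=62.
triage < 2 AND age >= 42 → true → W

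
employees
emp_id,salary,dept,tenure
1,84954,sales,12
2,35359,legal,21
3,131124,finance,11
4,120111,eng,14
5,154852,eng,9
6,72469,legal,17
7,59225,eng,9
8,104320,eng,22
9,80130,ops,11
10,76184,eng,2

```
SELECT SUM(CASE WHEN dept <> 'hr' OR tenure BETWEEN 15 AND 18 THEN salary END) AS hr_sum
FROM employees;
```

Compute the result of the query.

emp_id=1: ✓ → 84954
emp_id=2: ✓ → 35359
emp_id=3: ✓ → 131124
emp_id=4: ✓ → 120111
emp_id=5: ✓ → 154852
emp_id=6: ✓ → 72469
emp_id=7: ✓ → 59225
emp_id=8: ✓ → 104320
emp_id=9: ✓ → 80130
emp_id=10: ✓ → 76184
hr_sum = 84954 + 35359 + 131124 + 120111 + 154852 + 72469 + 59225 + 104320 + 80130 + 76184 = 918728

918728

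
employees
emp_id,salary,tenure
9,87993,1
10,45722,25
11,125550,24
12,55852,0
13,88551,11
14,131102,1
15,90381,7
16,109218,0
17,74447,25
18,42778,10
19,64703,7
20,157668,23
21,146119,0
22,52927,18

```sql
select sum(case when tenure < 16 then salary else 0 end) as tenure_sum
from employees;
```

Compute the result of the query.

emp_id=9: ✓ → 87993
emp_id=10: ✗
emp_id=11: ✗
emp_id=12: ✓ → 55852
emp_id=13: ✓ → 88551
emp_id=14: ✓ → 131102
emp_id=15: ✓ → 90381
emp_id=16: ✓ → 109218
emp_id=17: ✗
emp_id=18: ✓ → 42778
emp_id=19: ✓ → 64703
emp_id=20: ✗
emp_id=21: ✓ → 146119
emp_id=22: ✗
tenure_sum = 87993 + 55852 + 88551 + 131102 + 90381 + 109218 + 42778 + 64703 + 146119 = 816697

816697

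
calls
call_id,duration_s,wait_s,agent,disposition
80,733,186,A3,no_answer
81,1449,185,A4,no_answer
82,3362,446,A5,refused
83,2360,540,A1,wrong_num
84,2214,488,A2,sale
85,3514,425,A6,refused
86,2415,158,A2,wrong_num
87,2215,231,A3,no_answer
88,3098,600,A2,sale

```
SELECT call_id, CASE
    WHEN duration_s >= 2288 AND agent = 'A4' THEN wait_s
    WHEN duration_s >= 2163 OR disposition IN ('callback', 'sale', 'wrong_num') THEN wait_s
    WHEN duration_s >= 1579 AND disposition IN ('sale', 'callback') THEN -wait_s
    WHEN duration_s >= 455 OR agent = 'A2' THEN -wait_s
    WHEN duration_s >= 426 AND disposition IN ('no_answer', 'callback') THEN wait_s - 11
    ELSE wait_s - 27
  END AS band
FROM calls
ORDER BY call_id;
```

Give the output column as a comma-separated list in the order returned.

-186, -185, 446, 540, 488, 425, 158, 231, 600

call_id=80: duration_s >= 455 OR agent = 'A2' → -186
call_id=81: duration_s >= 455 OR agent = 'A2' → -185
call_id=82: duration_s >= 2163 OR disposition IN ('callback', 'sale', 'wrong_num') → 446
call_id=83: duration_s >= 2163 OR disposition IN ('callback', 'sale', 'wrong_num') → 540
call_id=84: duration_s >= 2163 OR disposition IN ('callback', 'sale', 'wrong_num') → 488
call_id=85: duration_s >= 2163 OR disposition IN ('callback', 'sale', 'wrong_num') → 425
call_id=86: duration_s >= 2163 OR disposition IN ('callback', 'sale', 'wrong_num') → 158
call_id=87: duration_s >= 2163 OR disposition IN ('callback', 'sale', 'wrong_num') → 231
call_id=88: duration_s >= 2163 OR disposition IN ('callback', 'sale', 'wrong_num') → 600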